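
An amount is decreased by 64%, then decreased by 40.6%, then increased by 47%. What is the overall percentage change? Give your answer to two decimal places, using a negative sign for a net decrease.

A 64% decrease multiplies by 0.36.
Then a 40.6% decrease: 0.36 × 0.594 = 0.21384.
Then a 47% increase: 0.21384 × 1.47 = 0.3143448.
Overall factor 0.3143448, i.e. -68.57%.

-68.57%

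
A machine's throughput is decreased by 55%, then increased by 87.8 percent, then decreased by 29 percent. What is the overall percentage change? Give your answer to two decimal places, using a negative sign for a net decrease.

-40.00%

A 55% decrease multiplies by 0.45.
Then an 87.8% increase: 0.45 × 1.878 = 0.8451.
Then a 29% decrease: 0.8451 × 0.71 = 0.600021.
Overall factor 0.600021, i.e. -40.00%.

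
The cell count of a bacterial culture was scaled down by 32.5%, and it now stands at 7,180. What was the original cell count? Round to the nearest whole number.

The overall multiplier applied was 0.675.
So the original cell count was 7,180 ÷ 0.675 ≈ 10,637.

10,637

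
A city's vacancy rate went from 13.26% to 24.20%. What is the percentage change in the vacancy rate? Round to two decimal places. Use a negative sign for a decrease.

The change is 24.20 − 13.26 = 10.94 percentage points.
Relative to the original 13.26%, that is 10.94 ÷ 13.26 ≈ 82.50%.

82.50%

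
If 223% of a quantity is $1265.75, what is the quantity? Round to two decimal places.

$567.60

$1265.75 ÷ 2.23 ≈ $567.60.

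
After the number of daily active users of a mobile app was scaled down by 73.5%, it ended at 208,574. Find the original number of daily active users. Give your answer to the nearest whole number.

787,072

The overall multiplier applied was 0.265.
So the original number of daily active users was 208,574 ÷ 0.265 ≈ 787,072.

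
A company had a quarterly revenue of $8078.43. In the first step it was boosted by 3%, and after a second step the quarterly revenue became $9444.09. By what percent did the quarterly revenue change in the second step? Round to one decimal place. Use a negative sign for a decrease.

After the first step: $8078.43 × 1.03 = $8320.7829.
Second-step multiplier: $9444.09 ÷ $8320.7829 ≈ 1.135.
That is a change of 13.5%.

13.5%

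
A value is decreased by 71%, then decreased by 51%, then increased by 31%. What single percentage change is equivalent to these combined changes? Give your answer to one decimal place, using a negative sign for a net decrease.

-81.4%

The combined multiplier is 0.29 × 0.49 × 1.31 = 0.186151.
That corresponds to a decrease of 81.4%.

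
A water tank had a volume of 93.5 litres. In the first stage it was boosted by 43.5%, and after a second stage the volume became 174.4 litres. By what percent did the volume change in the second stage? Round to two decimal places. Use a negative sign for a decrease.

After the first stage: 93.5 × 1.435 = 134.1725.
Second-stage multiplier: 174.4 ÷ 134.1725 ≈ 1.299819.
That is a change of 29.98%.

29.98%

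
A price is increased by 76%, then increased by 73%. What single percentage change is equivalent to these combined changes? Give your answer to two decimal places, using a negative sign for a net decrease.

204.48%

The combined multiplier is 1.76 × 1.73 = 3.0448.
That corresponds to an increase of 204.48%.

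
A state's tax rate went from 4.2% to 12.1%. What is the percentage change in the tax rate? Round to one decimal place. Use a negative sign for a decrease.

The change is 12.1 − 4.2 = 7.9 percentage points.
Relative to the original 4.2%, that is 7.9 ÷ 4.2 ≈ 188.1%.

188.1%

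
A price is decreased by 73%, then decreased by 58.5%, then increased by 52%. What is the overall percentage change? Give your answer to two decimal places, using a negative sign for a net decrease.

A 73% decrease multiplies by 0.27.
Then a 58.5% decrease: 0.27 × 0.415 = 0.11205.
Then a 52% increase: 0.11205 × 1.52 = 0.170316.
Overall factor 0.170316, i.e. -82.97%.

-82.97%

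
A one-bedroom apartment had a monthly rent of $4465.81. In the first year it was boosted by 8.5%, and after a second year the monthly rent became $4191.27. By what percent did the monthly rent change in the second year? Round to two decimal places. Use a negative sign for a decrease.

After the first year: $4465.81 × 1.085 = $4845.40385.
Second-year multiplier: $4191.27 ÷ $4845.40385 ≈ 0.864999.
That is a change of -13.50%.

-13.50%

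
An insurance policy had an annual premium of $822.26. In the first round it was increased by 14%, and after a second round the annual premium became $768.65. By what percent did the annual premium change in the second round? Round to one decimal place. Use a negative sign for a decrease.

-18.0%

After the first round: $822.26 × 1.14 = $937.3764.
Second-round multiplier: $768.65 ÷ $937.3764 ≈ 0.82.
That is a change of -18.0%.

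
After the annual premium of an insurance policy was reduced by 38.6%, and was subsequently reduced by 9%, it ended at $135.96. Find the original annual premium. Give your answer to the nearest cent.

$243.33

The overall multiplier applied was 0.614 × 0.91 = 0.55874.
So the original annual premium was $135.96 ÷ 0.55874 ≈ $243.33.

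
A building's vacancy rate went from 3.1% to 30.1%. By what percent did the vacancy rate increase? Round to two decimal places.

870.97%

The change is 30.1 − 3.1 = 27.0 percentage points.
Relative to the original 3.1%, that is 27.0 ÷ 3.1 ≈ 870.97%.
So the vacancy rate rose by 870.97%.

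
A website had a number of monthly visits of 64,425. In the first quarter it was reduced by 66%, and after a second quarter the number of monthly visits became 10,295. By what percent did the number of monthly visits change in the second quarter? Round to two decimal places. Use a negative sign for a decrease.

After the first quarter: 64,425 × 0.34 = 21904.5.
Second-quarter multiplier: 10,295 ÷ 21904.5 ≈ 0.469995.
That is a change of -53.00%.

-53.00%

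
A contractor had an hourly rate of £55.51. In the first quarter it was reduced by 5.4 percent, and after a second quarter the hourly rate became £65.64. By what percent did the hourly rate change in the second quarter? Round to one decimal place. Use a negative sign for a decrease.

After the first quarter: £55.51 × 0.946 = £52.51246.
Second-quarter multiplier: £65.64 ÷ £52.51246 ≈ 1.24999.
That is a change of 25.0%.

25.0%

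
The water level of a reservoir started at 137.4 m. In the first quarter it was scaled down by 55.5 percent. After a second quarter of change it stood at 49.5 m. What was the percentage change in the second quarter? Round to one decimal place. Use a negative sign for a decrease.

After the first quarter: 137.4 × 0.445 = 61.143.
Second-quarter multiplier: 49.5 ÷ 61.143 ≈ 0.80958.
That is a change of -19.0%.

-19.0%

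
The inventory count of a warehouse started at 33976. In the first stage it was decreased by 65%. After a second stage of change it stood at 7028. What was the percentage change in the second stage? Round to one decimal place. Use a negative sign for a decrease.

-40.9%

After the first stage: 33976 × 0.35 = 11891.6.
Second-stage multiplier: 7028 ÷ 11891.6 ≈ 0.59101.
That is a change of -40.9%.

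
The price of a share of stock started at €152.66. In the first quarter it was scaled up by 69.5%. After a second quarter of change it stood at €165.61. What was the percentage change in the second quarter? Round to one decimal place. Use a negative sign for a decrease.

-36.0%

After the first quarter: €152.66 × 1.695 = €258.7587.
Second-quarter multiplier: €165.61 ÷ €258.7587 ≈ 0.64002.
That is a change of -36.0%.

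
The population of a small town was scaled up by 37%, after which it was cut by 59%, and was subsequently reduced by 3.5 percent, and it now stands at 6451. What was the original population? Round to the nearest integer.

11901

Undoing the 3.5% decrease: 6451 ÷ 0.965 ≈ 6684.974093.
Undoing the 59% decrease: 6684.974093 ÷ 0.41 ≈ 16304.814861.
Undoing the 37% increase: 16304.814861 ÷ 1.37 ≈ 11901.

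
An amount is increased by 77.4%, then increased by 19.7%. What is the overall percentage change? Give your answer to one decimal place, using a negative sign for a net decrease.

A 77.4% increase multiplies by 1.774.
Then a 19.7% increase: 1.774 × 1.197 = 2.123478.
Overall factor 2.123478, i.e. 112.3%.

112.3%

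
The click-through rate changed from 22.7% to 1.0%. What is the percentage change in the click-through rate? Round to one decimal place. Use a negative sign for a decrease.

The change is 1.0 − 22.7 = -21.7 percentage points.
Relative to the original 22.7%, that is -21.7 ÷ 22.7 ≈ -95.6%.

-95.6%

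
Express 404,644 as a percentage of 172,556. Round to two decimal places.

404,644 ÷ 172,556 ≈ 234.50%.

234.50%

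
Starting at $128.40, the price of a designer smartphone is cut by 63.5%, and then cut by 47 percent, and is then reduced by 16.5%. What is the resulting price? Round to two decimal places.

Apply the 63.5% decrease: $128.40 × 0.365 = $46.866.
47% decrease: $46.866 × 0.53 = $24.83898.
Apply the 16.5% decrease: $24.83898 × 0.835 = $20.7405483 ≈ $20.74.

$20.74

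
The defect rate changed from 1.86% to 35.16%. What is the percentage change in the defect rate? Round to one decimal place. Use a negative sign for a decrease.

The change is 35.16 − 1.86 = 33.30 percentage points.
Relative to the original 1.86%, that is 33.30 ÷ 1.86 ≈ 1790.3%.

1790.3%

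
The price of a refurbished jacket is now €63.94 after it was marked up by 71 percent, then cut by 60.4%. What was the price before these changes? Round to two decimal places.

€94.42

The overall multiplier applied was 1.71 × 0.396 = 0.67716.
So the original price was €63.94 ÷ 0.67716 ≈ €94.42.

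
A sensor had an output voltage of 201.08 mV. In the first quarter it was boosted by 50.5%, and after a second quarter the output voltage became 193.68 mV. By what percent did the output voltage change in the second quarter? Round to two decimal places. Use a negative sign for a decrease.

-36.00%

After the first quarter: 201.08 × 1.505 = 302.6254.
Second-quarter multiplier: 193.68 ÷ 302.6254 ≈ 0.639999.
That is a change of -36.00%.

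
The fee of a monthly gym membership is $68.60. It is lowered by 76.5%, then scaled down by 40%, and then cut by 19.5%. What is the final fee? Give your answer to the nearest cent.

76.5% decrease: $68.60 × 0.235 = $16.121.
40% decrease: $16.121 × 0.6 = $9.6726.
19.5% decrease: $9.6726 × 0.805 = $7.786443 ≈ $7.79.

$7.79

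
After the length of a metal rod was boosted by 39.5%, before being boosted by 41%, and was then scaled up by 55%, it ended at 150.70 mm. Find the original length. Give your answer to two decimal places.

Undoing the 55% increase: 150.70 ÷ 1.55 ≈ 97.225806.
Undoing the 41% increase: 97.225806 ÷ 1.41 ≈ 68.954472.
Undoing the 39.5% increase: 68.954472 ÷ 1.395 ≈ 49.43 mm.

49.43 mm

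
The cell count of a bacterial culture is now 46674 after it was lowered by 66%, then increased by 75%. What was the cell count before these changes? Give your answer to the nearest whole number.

78444

Undoing the 75% increase: 46674 ÷ 1.75 ≈ 26670.857143.
Undoing the 66% decrease: 26670.857143 ÷ 0.34 ≈ 78444.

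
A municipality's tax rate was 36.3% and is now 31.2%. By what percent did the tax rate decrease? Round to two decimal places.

The change is 31.2 − 36.3 = -5.1 percentage points.
Relative to the original 36.3%, that is -5.1 ÷ 36.3 ≈ -14.05%.
So the tax rate fell by 14.05%.

14.05%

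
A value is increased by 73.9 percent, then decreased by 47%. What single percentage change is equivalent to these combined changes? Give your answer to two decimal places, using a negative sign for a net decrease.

-7.83%

A 73.9% increase multiplies by 1.739.
Then a 47% decrease: 1.739 × 0.53 = 0.92167.
Overall factor 0.92167, i.e. -7.83%.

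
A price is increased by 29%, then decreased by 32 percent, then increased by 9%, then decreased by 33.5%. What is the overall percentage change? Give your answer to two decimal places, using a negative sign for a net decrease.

-36.42%

The combined multiplier is 1.29 × 0.68 × 1.09 × 0.665 = 0.63583842.
That corresponds to a decrease of 36.42%.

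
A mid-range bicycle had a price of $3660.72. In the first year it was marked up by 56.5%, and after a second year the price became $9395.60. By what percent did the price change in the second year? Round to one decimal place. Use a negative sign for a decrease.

64.0%

After the first year: $3660.72 × 1.565 = $5729.0268.
Second-year multiplier: $9395.60 ÷ $5729.0268 ≈ 1.64.
That is a change of 64.0%.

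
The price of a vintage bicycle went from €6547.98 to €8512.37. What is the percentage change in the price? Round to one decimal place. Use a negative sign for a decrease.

Change: €8512.37 − €6547.98 = €1964.39.
Relative to the original: €1964.39 ÷ €6547.98 ≈ 30.0%.

30.0%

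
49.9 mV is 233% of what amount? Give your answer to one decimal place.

49.9 mV ÷ 2.33 ≈ 21.4 mV.

21.4 mV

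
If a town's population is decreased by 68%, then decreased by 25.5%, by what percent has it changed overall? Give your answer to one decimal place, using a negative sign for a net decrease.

A 68% decrease multiplies by 0.32.
Then a 25.5% decrease: 0.32 × 0.745 = 0.2384.
Overall factor 0.2384, i.e. -76.2%.

-76.2%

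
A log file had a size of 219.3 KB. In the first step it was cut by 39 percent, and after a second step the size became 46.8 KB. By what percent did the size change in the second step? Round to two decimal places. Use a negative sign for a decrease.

-65.02%

After the first step: 219.3 × 0.61 = 133.773.
Second-step multiplier: 46.8 ÷ 133.773 ≈ 0.349846.
That is a change of -65.02%.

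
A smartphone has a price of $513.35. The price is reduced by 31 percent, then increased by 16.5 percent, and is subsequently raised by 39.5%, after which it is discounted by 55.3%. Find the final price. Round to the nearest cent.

$257.32

Each change multiplies by a factor: 0.69 × 1.165 × 1.395 × 0.447 = 0.50125272525.
$513.35 × 0.50125272525 = $257.3180865070875 ≈ $257.32.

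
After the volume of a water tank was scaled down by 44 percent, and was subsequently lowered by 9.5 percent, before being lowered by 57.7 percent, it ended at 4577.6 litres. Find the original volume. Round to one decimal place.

Undoing the 57.7% decrease: 4577.6 ÷ 0.423 ≈ 10821.749409.
Undoing the 9.5% decrease: 10821.749409 ÷ 0.905 ≈ 11957.734154.
Undoing the 44% decrease: 11957.734154 ÷ 0.56 ≈ 21353.1 litres.

21353.1 litres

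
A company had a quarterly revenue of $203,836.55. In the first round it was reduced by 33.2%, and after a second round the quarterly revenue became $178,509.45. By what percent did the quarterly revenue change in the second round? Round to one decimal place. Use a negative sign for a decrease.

After the first round: $203,836.55 × 0.668 = $136162.8154.
Second-round multiplier: $178,509.45 ÷ $136162.8154 ≈ 1.311.
That is a change of 31.1%.

31.1%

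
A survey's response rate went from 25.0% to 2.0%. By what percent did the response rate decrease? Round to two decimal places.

92.00%

The change is 2.0 − 25.0 = -23.0 percentage points.
Relative to the original 25.0%, that is -23.0 ÷ 25.0 = -92.00%.
So the response rate fell by 92.00%.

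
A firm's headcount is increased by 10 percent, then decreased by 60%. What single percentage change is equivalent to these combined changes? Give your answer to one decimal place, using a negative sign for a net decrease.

A 10% increase multiplies by 1.1.
Then a 60% decrease: 1.1 × 0.4 = 0.44.
Overall factor 0.44, i.e. -56.0%.

-56.0%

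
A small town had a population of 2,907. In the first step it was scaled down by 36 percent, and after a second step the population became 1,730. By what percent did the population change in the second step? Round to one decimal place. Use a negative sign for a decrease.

After the first step: 2,907 × 0.64 = 1860.48.
Second-step multiplier: 1,730 ÷ 1860.48 ≈ 0.92987.
That is a change of -7.0%.

-7.0%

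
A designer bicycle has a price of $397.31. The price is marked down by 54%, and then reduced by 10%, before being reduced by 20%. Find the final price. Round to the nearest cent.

Each change multiplies by a factor: 0.46 × 0.9 × 0.8 = 0.3312.
$397.31 × 0.3312 = $131.589072 ≈ $131.59.

$131.59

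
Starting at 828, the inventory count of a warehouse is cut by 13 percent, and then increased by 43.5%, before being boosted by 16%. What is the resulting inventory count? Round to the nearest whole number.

1199

Each change multiplies by a factor: 0.87 × 1.435 × 1.16 = 1.448202.
828 × 1.448202 = 1199.111256 ≈ 1199.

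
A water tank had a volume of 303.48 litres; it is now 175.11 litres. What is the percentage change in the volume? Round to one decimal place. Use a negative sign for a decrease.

-42.3%

Change: 175.11 − 303.48 = -128.37.
Relative to the original: -128.37 ÷ 303.48 ≈ -42.3%.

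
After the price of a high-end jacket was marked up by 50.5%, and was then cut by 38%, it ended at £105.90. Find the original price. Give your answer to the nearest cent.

£113.49

Undoing the 38% decrease: £105.90 ÷ 0.62 ≈ £170.806452.
Undoing the 50.5% increase: £170.806452 ÷ 1.505 ≈ £113.49.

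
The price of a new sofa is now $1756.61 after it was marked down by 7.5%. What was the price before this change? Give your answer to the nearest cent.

$1899.04

The overall multiplier applied was 0.925.
So the original price was $1756.61 ÷ 0.925 ≈ $1899.04.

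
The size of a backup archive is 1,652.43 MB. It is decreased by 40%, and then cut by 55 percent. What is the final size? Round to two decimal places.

446.16 MB

Each change multiplies by a factor: 0.6 × 0.45 = 0.27.
1,652.43 × 0.27 = 446.1561 ≈ 446.16.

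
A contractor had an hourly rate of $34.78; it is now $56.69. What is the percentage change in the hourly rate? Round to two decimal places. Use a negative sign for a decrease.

63.00%

Change: $56.69 − $34.78 = $21.91.
Relative to the original: $21.91 ÷ $34.78 ≈ 63.00%.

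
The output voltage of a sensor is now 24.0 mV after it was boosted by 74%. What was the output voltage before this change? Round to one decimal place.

The overall multiplier applied was 1.74.
So the original output voltage was 24.0 ÷ 1.74 ≈ 13.8 mV.

13.8 mV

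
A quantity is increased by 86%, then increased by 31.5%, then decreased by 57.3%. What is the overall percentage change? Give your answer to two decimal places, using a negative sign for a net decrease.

4.44%

The combined multiplier is 1.86 × 1.315 × 0.427 = 1.0443993.
That corresponds to an increase of 4.44%.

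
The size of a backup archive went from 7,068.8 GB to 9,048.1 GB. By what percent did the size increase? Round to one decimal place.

28.0%

Change: 9,048.1 − 7,068.8 = 1,979.3.
Relative to the original: 1,979.3 ÷ 7,068.8 ≈ 28.0%.
So the size increased by 28.0%.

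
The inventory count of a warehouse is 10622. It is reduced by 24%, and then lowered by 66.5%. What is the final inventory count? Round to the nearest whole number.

Each change multiplies by a factor: 0.76 × 0.335 = 0.2546.
10622 × 0.2546 = 2704.3612 ≈ 2704.

2704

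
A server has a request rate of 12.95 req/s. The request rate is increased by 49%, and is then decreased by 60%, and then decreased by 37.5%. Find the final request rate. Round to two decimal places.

4.82 req/s

After the 49% increase: 12.95 × 1.49 = 19.2955.
After the 60% decrease: 19.2955 × 0.4 = 7.7182.
Apply the 37.5% decrease: 7.7182 × 0.625 = 4.823875 ≈ 4.82.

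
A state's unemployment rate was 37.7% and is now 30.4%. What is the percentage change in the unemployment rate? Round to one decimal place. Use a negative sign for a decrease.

The change is 30.4 − 37.7 = -7.3 percentage points.
Relative to the original 37.7%, that is -7.3 ÷ 37.7 ≈ -19.4%.

-19.4%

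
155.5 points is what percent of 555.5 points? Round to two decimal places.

27.99%

155.5 points ÷ 555.5 points ≈ 27.99%.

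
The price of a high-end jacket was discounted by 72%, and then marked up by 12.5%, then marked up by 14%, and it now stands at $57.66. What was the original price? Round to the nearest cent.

Undoing the 14% increase: $57.66 ÷ 1.14 ≈ $50.578947.
Undoing the 12.5% increase: $50.578947 ÷ 1.125 = $44.959064.
Undoing the 72% decrease: $44.959064 ÷ 0.28 ≈ $160.57.

$160.57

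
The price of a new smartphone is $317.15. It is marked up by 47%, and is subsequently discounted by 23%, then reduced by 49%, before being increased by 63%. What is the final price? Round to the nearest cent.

$298.42

Each change multiplies by a factor: 1.47 × 0.77 × 0.51 × 1.63 = 0.94094847.
$317.15 × 0.94094847 = $298.4218072605 ≈ $298.42.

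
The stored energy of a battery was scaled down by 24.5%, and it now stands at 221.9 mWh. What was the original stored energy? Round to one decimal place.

293.9 mWh

The overall multiplier applied was 0.755.
So the original stored energy was 221.9 ÷ 0.755 ≈ 293.9 mWh.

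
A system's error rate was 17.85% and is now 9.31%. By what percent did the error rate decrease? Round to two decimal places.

47.84%

The change is 9.31 − 17.85 = -8.54 percentage points.
Relative to the original 17.85%, that is -8.54 ÷ 17.85 ≈ -47.84%.
So the error rate fell by 47.84%.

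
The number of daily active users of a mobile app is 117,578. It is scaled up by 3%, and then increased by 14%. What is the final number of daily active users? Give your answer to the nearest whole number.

138,060

Each change multiplies by a factor: 1.03 × 1.14 = 1.1742.
117,578 × 1.1742 = 138060.0876 ≈ 138,060.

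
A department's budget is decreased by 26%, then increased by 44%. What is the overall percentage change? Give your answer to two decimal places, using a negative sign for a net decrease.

A 26% decrease multiplies by 0.74.
Then a 44% increase: 0.74 × 1.44 = 1.0656.
Overall factor 1.0656, i.e. 6.56%.

6.56%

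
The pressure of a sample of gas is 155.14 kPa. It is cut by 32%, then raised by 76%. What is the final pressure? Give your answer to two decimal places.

185.67 kPa

Each change multiplies by a factor: 0.68 × 1.76 = 1.1968.
155.14 × 1.1968 = 185.671552 ≈ 185.67.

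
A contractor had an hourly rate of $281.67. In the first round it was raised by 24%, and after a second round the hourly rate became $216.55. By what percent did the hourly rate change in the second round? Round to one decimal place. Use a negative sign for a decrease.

-38.0%

After the first round: $281.67 × 1.24 = $349.2708.
Second-round multiplier: $216.55 ÷ $349.2708 ≈ 0.62001.
That is a change of -38.0%.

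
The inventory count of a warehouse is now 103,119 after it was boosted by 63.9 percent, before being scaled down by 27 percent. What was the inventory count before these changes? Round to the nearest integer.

The overall multiplier applied was 1.639 × 0.73 = 1.19647.
So the original inventory count was 103,119 ÷ 1.19647 ≈ 86,186.

86,186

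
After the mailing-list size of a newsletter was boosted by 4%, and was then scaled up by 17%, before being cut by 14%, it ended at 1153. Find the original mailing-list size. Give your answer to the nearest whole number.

1102

The overall multiplier applied was 1.04 × 1.17 × 0.86 = 1.046448.
So the original mailing-list size was 1153 ÷ 1.046448 ≈ 1102.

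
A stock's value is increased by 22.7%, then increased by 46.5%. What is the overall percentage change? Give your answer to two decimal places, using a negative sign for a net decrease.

79.76%

The combined multiplier is 1.227 × 1.465 = 1.797555.
That corresponds to an increase of 79.76%.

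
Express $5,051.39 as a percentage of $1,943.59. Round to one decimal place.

259.9%

$5,051.39 ÷ $1,943.59 ≈ 259.9%.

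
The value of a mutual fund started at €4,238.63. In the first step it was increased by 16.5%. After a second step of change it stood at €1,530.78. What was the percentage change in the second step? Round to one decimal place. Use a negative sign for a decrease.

-69.0%

After the first step: €4,238.63 × 1.165 = €4938.00395.
Second-step multiplier: €1,530.78 ÷ €4938.00395 ≈ 0.31.
That is a change of -69.0%.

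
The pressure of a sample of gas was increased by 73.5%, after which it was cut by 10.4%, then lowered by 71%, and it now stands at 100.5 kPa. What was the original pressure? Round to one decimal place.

222.9 kPa

Undoing the 71% decrease: 100.5 ÷ 0.29 ≈ 346.551724.
Undoing the 10.4% decrease: 346.551724 ÷ 0.896 ≈ 386.776478.
Undoing the 73.5% increase: 386.776478 ÷ 1.735 ≈ 222.9 kPa.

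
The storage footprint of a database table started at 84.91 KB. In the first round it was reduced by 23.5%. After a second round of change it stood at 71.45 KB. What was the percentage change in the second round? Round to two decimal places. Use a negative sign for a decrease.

10.00%

After the first round: 84.91 × 0.765 = 64.95615.
Second-round multiplier: 71.45 ÷ 64.95615 ≈ 1.099973.
That is a change of 10.00%.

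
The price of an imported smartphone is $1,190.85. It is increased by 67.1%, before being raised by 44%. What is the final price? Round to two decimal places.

$2,865.47

Each change multiplies by a factor: 1.671 × 1.44 = 2.40624.
$1,190.85 × 2.40624 = $2865.470904 ≈ $2,865.47.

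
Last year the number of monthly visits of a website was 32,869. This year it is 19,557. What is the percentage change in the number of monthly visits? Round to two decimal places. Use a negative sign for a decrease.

Change: 19,557 − 32,869 = -13,312.
Relative to the original: -13,312 ÷ 32,869 ≈ -40.50%.

-40.50%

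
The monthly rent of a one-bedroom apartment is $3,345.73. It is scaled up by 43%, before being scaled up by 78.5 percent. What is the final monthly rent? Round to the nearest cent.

Apply the 43% increase: $3,345.73 × 1.43 = $4784.3939.
After the 78.5% increase: $4784.3939 × 1.785 = $8540.1431115 ≈ $8,540.14.

$8,540.14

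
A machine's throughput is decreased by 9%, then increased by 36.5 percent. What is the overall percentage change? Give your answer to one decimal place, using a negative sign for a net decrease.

The combined multiplier is 0.91 × 1.365 = 1.24215.
That corresponds to an increase of 24.2%.

24.2%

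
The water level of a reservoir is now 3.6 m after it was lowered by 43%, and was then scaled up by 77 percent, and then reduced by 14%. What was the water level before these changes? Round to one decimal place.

4.1 m

The overall multiplier applied was 0.57 × 1.77 × 0.86 = 0.867654.
So the original water level was 3.6 ÷ 0.867654 ≈ 4.1 m.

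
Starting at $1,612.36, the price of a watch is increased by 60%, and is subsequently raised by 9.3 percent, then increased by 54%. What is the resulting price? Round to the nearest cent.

$4,342.33

Apply the 60% increase: $1,612.36 × 1.6 = $2579.776.
Apply the 9.3% increase: $2579.776 × 1.093 = $2819.695168.
After the 54% increase: $2819.695168 × 1.54 = $4342.33055872 ≈ $4,342.33.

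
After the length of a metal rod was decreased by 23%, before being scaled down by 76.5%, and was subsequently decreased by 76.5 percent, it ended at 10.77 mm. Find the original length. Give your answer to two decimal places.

The overall multiplier applied was 0.77 × 0.235 × 0.235 = 0.04252325.
So the original length was 10.77 ÷ 0.04252325 ≈ 253.27 mm.

253.27 mm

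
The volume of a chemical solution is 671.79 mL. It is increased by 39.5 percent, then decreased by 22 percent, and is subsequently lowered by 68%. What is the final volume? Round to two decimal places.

233.91 mL

Each change multiplies by a factor: 1.395 × 0.78 × 0.32 = 0.348192.
671.79 × 0.348192 = 233.91190368 ≈ 233.91.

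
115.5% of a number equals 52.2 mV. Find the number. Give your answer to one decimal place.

52.2 mV ÷ 1.155 ≈ 45.2 mV.

45.2 mV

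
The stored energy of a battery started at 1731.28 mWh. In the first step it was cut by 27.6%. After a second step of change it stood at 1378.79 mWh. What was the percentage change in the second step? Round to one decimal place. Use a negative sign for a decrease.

10.0%

After the first step: 1731.28 × 0.724 = 1253.44672.
Second-step multiplier: 1378.79 ÷ 1253.44672 ≈ 1.1.
That is a change of 10.0%.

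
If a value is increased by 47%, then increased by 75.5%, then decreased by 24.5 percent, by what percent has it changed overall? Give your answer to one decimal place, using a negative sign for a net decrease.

A 47% increase multiplies by 1.47.
Then a 75.5% increase: 1.47 × 1.755 = 2.57985.
Then a 24.5% decrease: 2.57985 × 0.755 = 1.94778675.
Overall factor 1.94778675, i.e. 94.8%.

94.8%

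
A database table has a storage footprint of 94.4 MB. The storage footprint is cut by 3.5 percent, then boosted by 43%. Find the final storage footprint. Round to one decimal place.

130.3 MB

Each change multiplies by a factor: 0.965 × 1.43 = 1.37995.
94.4 × 1.37995 = 130.26728 ≈ 130.3.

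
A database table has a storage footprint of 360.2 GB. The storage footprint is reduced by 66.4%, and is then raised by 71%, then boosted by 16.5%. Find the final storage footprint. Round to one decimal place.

241.1 GB

Apply the 66.4% decrease: 360.2 × 0.336 = 121.0272.
After the 71% increase: 121.0272 × 1.71 = 206.956512.
Apply the 16.5% increase: 206.956512 × 1.165 = 241.10433648 ≈ 241.1.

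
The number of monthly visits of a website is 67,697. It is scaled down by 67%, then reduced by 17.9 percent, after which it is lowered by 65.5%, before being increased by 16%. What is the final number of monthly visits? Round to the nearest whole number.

67% decrease: 67,697 × 0.33 = 22340.01.
Apply the 17.9% decrease: 22340.01 × 0.821 = 18341.14821.
65.5% decrease: 18341.14821 × 0.345 = 6327.69613245.
Apply the 16% increase: 6327.69613245 × 1.16 = 7340.127513642 ≈ 7,340.

7,340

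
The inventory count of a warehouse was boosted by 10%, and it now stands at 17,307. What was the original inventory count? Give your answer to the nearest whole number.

15,734

The overall multiplier applied was 1.1.
So the original inventory count was 17,307 ÷ 1.1 ≈ 15,734.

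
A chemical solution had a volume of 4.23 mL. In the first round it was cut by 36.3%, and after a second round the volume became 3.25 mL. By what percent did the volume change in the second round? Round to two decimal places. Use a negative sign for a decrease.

After the first round: 4.23 × 0.637 = 2.69451.
Second-round multiplier: 3.25 ÷ 2.69451 ≈ 1.206156.
That is a change of 20.62%.

20.62%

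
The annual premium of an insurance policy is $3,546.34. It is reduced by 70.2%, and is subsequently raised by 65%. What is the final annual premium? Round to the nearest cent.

$1,743.74

After the 70.2% decrease: $3,546.34 × 0.298 = $1056.80932.
Apply the 65% increase: $1056.80932 × 1.65 = $1743.735378 ≈ $1,743.74.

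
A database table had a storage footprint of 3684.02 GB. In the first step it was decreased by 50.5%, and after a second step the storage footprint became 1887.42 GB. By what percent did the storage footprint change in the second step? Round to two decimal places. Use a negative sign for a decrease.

After the first step: 3684.02 × 0.495 = 1823.5899.
Second-step multiplier: 1887.42 ÷ 1823.5899 ≈ 1.035002.
That is a change of 3.50%.

3.50%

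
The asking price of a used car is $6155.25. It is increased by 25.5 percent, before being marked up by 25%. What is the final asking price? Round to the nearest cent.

$9656.05

After the 25.5% increase: $6155.25 × 1.255 = $7724.83875.
Apply the 25% increase: $7724.83875 × 1.25 = $9656.0484375 ≈ $9656.05.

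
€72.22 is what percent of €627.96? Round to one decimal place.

11.5%

€72.22 ÷ €627.96 ≈ 11.5%.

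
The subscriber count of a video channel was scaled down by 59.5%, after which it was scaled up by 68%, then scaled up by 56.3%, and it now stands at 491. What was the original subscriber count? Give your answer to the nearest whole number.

462

Undoing the 56.3% increase: 491 ÷ 1.563 ≈ 314.139475.
Undoing the 68% increase: 314.139475 ÷ 1.68 ≈ 186.987783.
Undoing the 59.5% decrease: 186.987783 ÷ 0.405 ≈ 462.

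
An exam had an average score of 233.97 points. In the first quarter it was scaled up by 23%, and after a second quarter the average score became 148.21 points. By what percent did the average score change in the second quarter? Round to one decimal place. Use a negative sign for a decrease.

-48.5%

After the first quarter: 233.97 × 1.23 = 287.7831.
Second-quarter multiplier: 148.21 ÷ 287.7831 ≈ 0.51501.
That is a change of -48.5%.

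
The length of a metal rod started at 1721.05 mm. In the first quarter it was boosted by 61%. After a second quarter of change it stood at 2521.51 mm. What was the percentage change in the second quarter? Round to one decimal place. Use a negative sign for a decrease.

-9.0%

After the first quarter: 1721.05 × 1.61 = 2770.8905.
Second-quarter multiplier: 2521.51 ÷ 2770.8905 ≈ 0.91.
That is a change of -9.0%.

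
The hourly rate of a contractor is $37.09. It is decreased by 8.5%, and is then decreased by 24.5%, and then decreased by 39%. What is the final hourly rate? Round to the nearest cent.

$15.63

8.5% decrease: $37.09 × 0.915 = $33.93735.
After the 24.5% decrease: $33.93735 × 0.755 = $25.62269925.
After the 39% decrease: $25.62269925 × 0.61 = $15.6298465425 ≈ $15.63.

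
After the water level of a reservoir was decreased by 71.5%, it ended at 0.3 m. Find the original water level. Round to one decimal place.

The overall multiplier applied was 0.285.
So the original water level was 0.3 ÷ 0.285 ≈ 1.1 m.

1.1 m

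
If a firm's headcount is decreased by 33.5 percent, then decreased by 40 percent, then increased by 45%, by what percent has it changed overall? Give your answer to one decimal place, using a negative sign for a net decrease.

-42.1%

A 33.5% decrease multiplies by 0.665.
Then a 40% decrease: 0.665 × 0.6 = 0.399.
Then a 45% increase: 0.399 × 1.45 = 0.57855.
Overall factor 0.57855, i.e. -42.1%.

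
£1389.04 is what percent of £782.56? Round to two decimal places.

£1389.04 ÷ £782.56 ≈ 177.50%.

177.50%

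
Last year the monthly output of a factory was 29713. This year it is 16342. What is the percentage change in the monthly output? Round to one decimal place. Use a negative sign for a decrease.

-45.0%

Change: 16342 − 29713 = -13371.
Relative to the original: -13371 ÷ 29713 ≈ -45.0%.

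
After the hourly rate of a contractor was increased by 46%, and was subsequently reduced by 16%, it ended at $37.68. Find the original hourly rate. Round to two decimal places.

Undoing the 16% decrease: $37.68 ÷ 0.84 ≈ $44.857143.
Undoing the 46% increase: $44.857143 ÷ 1.46 ≈ $30.72.

$30.72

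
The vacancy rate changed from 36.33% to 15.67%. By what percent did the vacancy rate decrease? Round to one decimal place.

The change is 15.67 − 36.33 = -20.66 percentage points.
Relative to the original 36.33%, that is -20.66 ÷ 36.33 ≈ -56.9%.
So the vacancy rate fell by 56.9%.

56.9%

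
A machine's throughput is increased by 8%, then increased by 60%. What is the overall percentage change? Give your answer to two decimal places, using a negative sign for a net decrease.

An 8% increase multiplies by 1.08.
Then a 60% increase: 1.08 × 1.6 = 1.728.
Overall factor 1.728, i.e. 72.80%.

72.80%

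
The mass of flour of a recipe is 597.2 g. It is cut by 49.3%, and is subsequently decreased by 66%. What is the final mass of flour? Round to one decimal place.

49.3% decrease: 597.2 × 0.507 = 302.7804.
66% decrease: 302.7804 × 0.34 = 102.945336 ≈ 102.9.

102.9 g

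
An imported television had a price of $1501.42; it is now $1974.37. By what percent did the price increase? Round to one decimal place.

31.5%

Change: $1974.37 − $1501.42 = $472.95.
Relative to the original: $472.95 ÷ $1501.42 ≈ 31.5%.
So the price increased by 31.5%.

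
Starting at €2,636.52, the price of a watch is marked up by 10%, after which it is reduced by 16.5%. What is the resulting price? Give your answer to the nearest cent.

After the 10% increase: €2,636.52 × 1.1 = €2900.172.
After the 16.5% decrease: €2900.172 × 0.835 = €2421.64362 ≈ €2,421.64.

€2,421.64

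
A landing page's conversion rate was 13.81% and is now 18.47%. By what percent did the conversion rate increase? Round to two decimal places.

33.74%

The change is 18.47 − 13.81 = 4.66 percentage points.
Relative to the original 13.81%, that is 4.66 ÷ 13.81 ≈ 33.74%.
So the conversion rate rose by 33.74%.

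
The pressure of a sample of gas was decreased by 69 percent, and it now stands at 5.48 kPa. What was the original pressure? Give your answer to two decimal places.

The overall multiplier applied was 0.31.
So the original pressure was 5.48 ÷ 0.31 ≈ 17.68 kPa.

17.68 kPa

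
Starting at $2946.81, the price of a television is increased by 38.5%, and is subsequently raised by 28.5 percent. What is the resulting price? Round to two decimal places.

$5244.51

After the 38.5% increase: $2946.81 × 1.385 = $4081.33185.
28.5% increase: $4081.33185 × 1.285 = $5244.51142725 ≈ $5244.51.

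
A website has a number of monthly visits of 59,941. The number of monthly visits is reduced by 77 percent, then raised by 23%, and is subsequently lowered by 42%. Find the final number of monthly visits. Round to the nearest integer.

Each change multiplies by a factor: 0.23 × 1.23 × 0.58 = 0.164082.
59,941 × 0.164082 = 9835.239162 ≈ 9,835.

9,835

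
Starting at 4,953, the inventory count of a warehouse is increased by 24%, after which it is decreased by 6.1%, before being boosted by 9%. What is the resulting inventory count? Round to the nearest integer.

Each change multiplies by a factor: 1.24 × 0.939 × 1.09 = 1.2691524.
4,953 × 1.2691524 = 6286.1118372 ≈ 6,286.

6,286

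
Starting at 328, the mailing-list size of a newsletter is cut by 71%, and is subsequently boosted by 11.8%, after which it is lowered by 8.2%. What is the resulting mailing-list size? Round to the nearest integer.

Each change multiplies by a factor: 0.29 × 1.118 × 0.918 = 0.29763396.
328 × 0.29763396 = 97.62393888 ≈ 98.

98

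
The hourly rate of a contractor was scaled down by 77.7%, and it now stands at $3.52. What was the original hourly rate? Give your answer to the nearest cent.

The overall multiplier applied was 0.223.
So the original hourly rate was $3.52 ÷ 0.223 ≈ $15.78.

$15.78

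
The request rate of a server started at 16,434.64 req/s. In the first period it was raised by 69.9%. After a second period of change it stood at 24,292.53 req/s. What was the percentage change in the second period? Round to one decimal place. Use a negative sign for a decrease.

After the first period: 16,434.64 × 1.699 = 27922.45336.
Second-period multiplier: 24,292.53 ÷ 27922.45336 ≈ 0.87.
That is a change of -13.0%.

-13.0%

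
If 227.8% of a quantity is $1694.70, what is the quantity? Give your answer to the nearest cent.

$1694.70 ÷ 2.278 ≈ $743.94.

$743.94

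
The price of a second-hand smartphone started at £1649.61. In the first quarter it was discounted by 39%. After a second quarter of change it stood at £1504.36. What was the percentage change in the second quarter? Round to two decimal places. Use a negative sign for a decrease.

After the first quarter: £1649.61 × 0.61 = £1006.2621.
Second-quarter multiplier: £1504.36 ÷ £1006.2621 ≈ 1.494998.
That is a change of 49.50%.

49.50%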